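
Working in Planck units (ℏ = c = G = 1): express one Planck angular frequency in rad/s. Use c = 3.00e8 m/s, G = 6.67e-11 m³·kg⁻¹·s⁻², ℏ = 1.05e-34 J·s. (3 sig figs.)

1.86e43 rad/s

From ℏ = c = G = 1 the angular frequency scale is ω_P = √(c⁵/(ℏG)).
  = √(3.47e86)
  = 1.86e43 rad/s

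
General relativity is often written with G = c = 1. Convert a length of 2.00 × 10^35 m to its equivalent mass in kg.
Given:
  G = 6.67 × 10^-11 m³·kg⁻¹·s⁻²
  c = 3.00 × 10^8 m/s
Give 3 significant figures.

Length → mass via c²/G.
2.00 × 10^35 m × (c²/G) = 2.70 × 10^62 kg

2.70 × 10^62 kg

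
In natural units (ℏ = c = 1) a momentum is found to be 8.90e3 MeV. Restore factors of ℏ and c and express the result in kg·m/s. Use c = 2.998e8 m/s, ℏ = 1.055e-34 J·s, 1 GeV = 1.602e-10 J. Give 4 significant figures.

Momentum is [E]/c; divide by c.
1 GeV → 1/c × (1 GeV in J) = 5.344e-19 kg·m/s.
Convert the energy scale: 8.90e3 MeV = 8.90 GeV.
Result: 8.90 × 5.344e-19 = 4.756e-18 kg·m/s.

4.756e-18 kg·m/s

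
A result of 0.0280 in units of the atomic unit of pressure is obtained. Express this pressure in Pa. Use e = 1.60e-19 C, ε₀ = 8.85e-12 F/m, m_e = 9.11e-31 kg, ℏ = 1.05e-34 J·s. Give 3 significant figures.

One atomic unit of pressure: P_au = E_h/a₀³ = m_e⁴e¹⁰/((4πε₀)⁵ℏ⁸) = 3.01e13 Pa.
0.0280 × 3.01e13 Pa = 8.44e11 Pa

8.44e11 Pa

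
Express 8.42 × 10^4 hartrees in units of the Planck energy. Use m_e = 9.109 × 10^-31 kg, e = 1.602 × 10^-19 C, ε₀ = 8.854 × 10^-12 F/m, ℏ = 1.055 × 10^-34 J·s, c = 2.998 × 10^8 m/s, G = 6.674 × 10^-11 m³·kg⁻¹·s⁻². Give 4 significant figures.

hartree: E_h = m_e e⁴/(4πε₀ℏ)² = 4.354 × 10^-18 J
Planck energy: E_P = √(ℏc⁵/G) = 1.957 × 10^9 J
8.42 × 10^4 × 4.354 × 10^-18 / 1.957 × 10^9 = 1.874 × 10^-22

1.874 × 10^-22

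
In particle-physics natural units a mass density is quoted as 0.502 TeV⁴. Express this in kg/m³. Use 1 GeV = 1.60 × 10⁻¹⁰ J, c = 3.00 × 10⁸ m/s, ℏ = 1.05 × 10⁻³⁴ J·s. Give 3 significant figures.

1.17 × 10³² kg/m³

Mass density is [E]/(c²[L]³) = [E]⁴/(ℏ³c⁵).
1 GeV⁴ → 1/(ℏ³c⁵) × (1 GeV in J)⁴ = 2.33 × 10²⁰ kg/m³.
Convert the energy scale: 0.502 TeV⁴ = 5.02 × 10¹¹ GeV⁴.
Result: 5.02 × 10¹¹ × 2.33 × 10²⁰ = 1.17 × 10³² kg/m³.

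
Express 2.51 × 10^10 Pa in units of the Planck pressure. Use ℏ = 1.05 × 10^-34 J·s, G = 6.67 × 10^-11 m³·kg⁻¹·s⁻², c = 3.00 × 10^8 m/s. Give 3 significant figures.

Planck pressure: p_P = c⁷/(ℏG²) = 4.68 × 10^113 Pa.
2.51 × 10^10 / 4.68 × 10^113 = 5.36 × 10^-104

5.36 × 10^-104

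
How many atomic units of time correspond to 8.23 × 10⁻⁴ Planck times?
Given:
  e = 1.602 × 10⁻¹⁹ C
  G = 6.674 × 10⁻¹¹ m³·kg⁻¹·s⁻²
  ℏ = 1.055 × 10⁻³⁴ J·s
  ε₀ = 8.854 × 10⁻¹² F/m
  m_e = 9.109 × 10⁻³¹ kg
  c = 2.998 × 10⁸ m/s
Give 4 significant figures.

1.831 × 10⁻³⁰

Planck time: t_P = √(ℏG/c⁵) = 5.392 × 10⁻⁴⁴ s
atomic unit of time: τ_au = (4πε₀)²ℏ³/(m_e e⁴) = 2.423 × 10⁻¹⁷ s
8.23 × 10⁻⁴ × 5.392 × 10⁻⁴⁴ / 2.423 × 10⁻¹⁷ = 1.831 × 10⁻³⁰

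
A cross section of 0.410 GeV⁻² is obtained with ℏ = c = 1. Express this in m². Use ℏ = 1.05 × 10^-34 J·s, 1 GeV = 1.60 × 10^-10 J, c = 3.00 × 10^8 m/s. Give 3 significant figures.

Area is [L]² = [E]⁻²·(ℏc)²; restore (ℏc)².
1 GeV⁻² → (ℏc)² × (1 GeV in J)⁻² = 3.88 × 10^-32 m².
Result: 0.410 × 3.88 × 10^-32 = 1.59 × 10^-32 m².

1.59 × 10^-32 m²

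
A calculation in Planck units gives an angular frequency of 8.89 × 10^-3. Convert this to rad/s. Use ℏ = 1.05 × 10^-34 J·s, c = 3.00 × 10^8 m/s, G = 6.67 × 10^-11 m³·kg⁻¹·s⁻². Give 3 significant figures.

1.66 × 10^41 rad/s

One Planck angular frequency: ω_P = √(c⁵/(ℏG)) = 1.86 × 10^43 rad/s.
8.89 × 10^-3 × 1.86 × 10^43 rad/s = 1.66 × 10^41 rad/s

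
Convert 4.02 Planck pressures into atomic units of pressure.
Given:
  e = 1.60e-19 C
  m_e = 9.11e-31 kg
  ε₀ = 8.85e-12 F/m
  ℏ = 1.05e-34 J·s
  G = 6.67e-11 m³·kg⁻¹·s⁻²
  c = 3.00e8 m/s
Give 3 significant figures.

Planck pressure: p_P = c⁷/(ℏG²) = 4.68e113 Pa
atomic unit of pressure: P_au = E_h/a₀³ = m_e⁴e¹⁰/((4πε₀)⁵ℏ⁸) = 3.01e13 Pa
4.02 × 4.68e113 / 3.01e13 = 6.25e100

6.25e100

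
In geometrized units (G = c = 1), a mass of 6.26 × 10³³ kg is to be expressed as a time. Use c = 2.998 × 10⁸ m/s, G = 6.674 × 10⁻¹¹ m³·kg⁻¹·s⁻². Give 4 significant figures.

Mass → time via G/c³.
6.26 × 10³³ kg × (G/c³) = 0.01550 s

0.01550 s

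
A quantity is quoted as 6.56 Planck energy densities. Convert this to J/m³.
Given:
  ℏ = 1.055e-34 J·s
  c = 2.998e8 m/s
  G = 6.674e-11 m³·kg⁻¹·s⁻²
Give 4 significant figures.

One Planck energy density: u_P = c⁷/(ℏG²) = 4.632e113 J/m³.
6.56 × 4.632e113 J/m³ = 3.039e114 J/m³

3.039e114 J/m³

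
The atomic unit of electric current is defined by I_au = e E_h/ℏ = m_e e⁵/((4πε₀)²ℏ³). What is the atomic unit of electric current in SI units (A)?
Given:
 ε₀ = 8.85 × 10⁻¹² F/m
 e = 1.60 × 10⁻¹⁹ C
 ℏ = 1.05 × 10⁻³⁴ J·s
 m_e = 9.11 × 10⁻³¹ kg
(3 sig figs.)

6.67 × 10⁻³ A

I_au = e E_h/ℏ = m_e e⁵/((4πε₀)²ℏ³)
E_h = 4.38 × 10⁻¹⁸ J
e·E_h/ℏ = 6.67 × 10⁻³ A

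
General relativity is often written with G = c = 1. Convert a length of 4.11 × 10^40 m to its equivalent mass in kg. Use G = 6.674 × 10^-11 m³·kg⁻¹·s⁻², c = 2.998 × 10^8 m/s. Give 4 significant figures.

Length → mass via c²/G.
4.11 × 10^40 m × (c²/G) = 5.535 × 10^67 kg

5.535 × 10^67 kg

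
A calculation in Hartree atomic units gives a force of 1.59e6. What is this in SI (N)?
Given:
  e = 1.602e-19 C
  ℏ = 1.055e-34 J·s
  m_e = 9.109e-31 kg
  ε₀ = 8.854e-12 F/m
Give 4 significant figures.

0.1307 N

One atomic unit of force: F_au = E_h/a₀ = m_e²e⁶/((4πε₀)³ℏ⁴) = 8.220e-8 N.
1.59e6 × 8.220e-8 N = 0.1307 N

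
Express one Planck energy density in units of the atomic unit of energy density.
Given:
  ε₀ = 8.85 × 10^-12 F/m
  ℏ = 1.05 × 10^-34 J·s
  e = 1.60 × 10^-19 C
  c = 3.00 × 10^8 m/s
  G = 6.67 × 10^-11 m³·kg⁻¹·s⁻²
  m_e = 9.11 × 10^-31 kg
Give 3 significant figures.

1.55 × 10^100

Planck energy density: u_P = c⁷/(ℏG²) = 4.68 × 10^113 J/m³
atomic unit of energy density: u_au = E_h/a₀³ = m_e⁴e¹⁰/((4πε₀)⁵ℏ⁸) = 3.01 × 10^13 J/m³
ratio = 4.68 × 10^113 / 3.01 × 10^13 = 1.55 × 10^100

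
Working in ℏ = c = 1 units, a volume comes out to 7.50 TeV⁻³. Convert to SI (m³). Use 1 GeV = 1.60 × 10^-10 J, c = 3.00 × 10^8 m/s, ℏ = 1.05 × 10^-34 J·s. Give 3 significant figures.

5.72 × 10^-56 m³

Volume is [L]³ = [E]⁻³·(ℏc)³.
1 GeV⁻³ → (ℏc)³ × (1 GeV in J)⁻³ = 7.63 × 10^-48 m³.
Convert the energy scale: 7.50 TeV⁻³ = 7.50 × 10^-9 GeV⁻³.
Result: 7.50 × 10^-9 × 7.63 × 10^-48 = 5.72 × 10^-56 m³.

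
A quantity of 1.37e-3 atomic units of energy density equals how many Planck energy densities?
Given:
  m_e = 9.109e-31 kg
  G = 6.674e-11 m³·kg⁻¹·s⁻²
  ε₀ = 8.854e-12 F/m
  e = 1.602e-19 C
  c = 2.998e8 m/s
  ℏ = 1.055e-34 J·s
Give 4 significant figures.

8.663e-104

atomic unit of energy density: u_au = E_h/a₀³ = m_e⁴e¹⁰/((4πε₀)⁵ℏ⁸) = 2.929e13 J/m³
Planck energy density: u_P = c⁷/(ℏG²) = 4.632e113 J/m³
1.37e-3 × 2.929e13 / 4.632e113 = 8.663e-104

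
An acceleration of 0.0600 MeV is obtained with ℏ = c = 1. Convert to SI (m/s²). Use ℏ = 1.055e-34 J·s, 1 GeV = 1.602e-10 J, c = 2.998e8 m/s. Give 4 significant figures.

Acceleration is [L]/[T]² = c·[E]/ℏ.
1 GeV → c/ℏ × (1 GeV in J) = 4.552e32 m/s².
Convert the energy scale: 0.0600 MeV = 6.00e-5 GeV.
Result: 6.00e-5 × 4.552e32 = 2.731e28 m/s².

2.731e28 m/s²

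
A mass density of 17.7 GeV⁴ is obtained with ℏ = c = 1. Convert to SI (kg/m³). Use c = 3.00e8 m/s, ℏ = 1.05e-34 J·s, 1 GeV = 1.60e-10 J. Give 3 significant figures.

Mass density is [E]/(c²[L]³) = [E]⁴/(ℏ³c⁵).
1 GeV⁴ → 1/(ℏ³c⁵) × (1 GeV in J)⁴ = 2.33e20 kg/m³.
Result: 17.7 × 2.33e20 = 4.12e21 kg/m³.

4.12e21 kg/m³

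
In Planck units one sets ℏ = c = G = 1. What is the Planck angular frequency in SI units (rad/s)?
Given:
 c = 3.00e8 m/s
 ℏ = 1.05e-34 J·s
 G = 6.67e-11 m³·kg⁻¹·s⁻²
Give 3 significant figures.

ω_P = √(c⁵/(ℏG))
  = √(3.47e86)
  = 1.86e43 rad/s

1.86e43 rad/s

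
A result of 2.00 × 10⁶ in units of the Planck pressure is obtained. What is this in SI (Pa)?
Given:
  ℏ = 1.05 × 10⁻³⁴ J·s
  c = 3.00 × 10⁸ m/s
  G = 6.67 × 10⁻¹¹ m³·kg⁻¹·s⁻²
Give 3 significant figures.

9.36 × 10¹¹⁹ Pa

One Planck pressure: p_P = c⁷/(ℏG²) = 4.68 × 10¹¹³ Pa.
2.00 × 10⁶ × 4.68 × 10¹¹³ Pa = 9.36 × 10¹¹⁹ Pa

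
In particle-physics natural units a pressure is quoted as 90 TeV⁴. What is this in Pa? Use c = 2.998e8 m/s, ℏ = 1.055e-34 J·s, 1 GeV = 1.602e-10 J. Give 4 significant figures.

1.873e51 Pa

Pressure is [E]/[L]³ = [E]⁴/(ℏc)³.
1 GeV⁴ → 1/(ℏc)³ × (1 GeV in J)⁴ = 2.082e37 Pa.
Convert the energy scale: 90 TeV⁴ = 9.00e13 GeV⁴.
Result: 9.00e13 × 2.082e37 = 1.873e51 Pa.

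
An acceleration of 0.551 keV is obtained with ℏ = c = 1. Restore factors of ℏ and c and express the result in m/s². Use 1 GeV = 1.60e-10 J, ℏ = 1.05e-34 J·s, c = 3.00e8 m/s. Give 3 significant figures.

2.52e26 m/s²

Acceleration is [L]/[T]² = c·[E]/ℏ.
1 GeV → c/ℏ × (1 GeV in J) = 4.57e32 m/s².
Convert the energy scale: 0.551 keV = 5.51e-7 GeV.
Result: 5.51e-7 × 4.57e32 = 2.52e26 m/s².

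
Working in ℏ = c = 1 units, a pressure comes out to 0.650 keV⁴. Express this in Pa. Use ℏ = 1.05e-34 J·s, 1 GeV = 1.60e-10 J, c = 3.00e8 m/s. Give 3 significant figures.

1.36e13 Pa

Pressure is [E]/[L]³ = [E]⁴/(ℏc)³.
1 GeV⁴ → 1/(ℏc)³ × (1 GeV in J)⁴ = 2.10e37 Pa.
Convert the energy scale: 0.650 keV⁴ = 6.50e-25 GeV⁴.
Result: 6.50e-25 × 2.10e37 = 1.36e13 Pa.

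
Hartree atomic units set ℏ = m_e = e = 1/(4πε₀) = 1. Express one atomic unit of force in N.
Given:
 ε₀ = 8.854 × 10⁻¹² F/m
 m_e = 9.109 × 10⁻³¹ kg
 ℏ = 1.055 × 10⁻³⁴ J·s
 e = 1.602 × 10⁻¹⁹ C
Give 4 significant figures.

8.220 × 10⁻⁸ N

Dimensional analysis gives F_au = E_h/a₀ = m_e²e⁶/((4πε₀)³ℏ⁴).
E_h = 4.354 × 10⁻¹⁸ J
a₀ = 5.297 × 10⁻¹¹ m
E_h/a₀ = 8.220 × 10⁻⁸ N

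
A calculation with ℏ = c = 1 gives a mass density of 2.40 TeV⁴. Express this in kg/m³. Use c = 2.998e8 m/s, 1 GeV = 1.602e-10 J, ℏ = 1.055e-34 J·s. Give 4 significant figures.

Mass density is [E]/(c²[L]³) = [E]⁴/(ℏ³c⁵).
1 GeV⁴ → 1/(ℏ³c⁵) × (1 GeV in J)⁴ = 2.316e20 kg/m³.
Convert the energy scale: 2.40 TeV⁴ = 2.40e12 GeV⁴.
Result: 2.40e12 × 2.316e20 = 5.558e32 kg/m³.

5.558e32 kg/m³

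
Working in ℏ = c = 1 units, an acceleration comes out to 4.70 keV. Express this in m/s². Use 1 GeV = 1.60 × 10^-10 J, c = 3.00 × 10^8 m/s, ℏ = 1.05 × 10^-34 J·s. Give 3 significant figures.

2.15 × 10^27 m/s²

Acceleration is [L]/[T]² = c·[E]/ℏ.
1 GeV → c/ℏ × (1 GeV in J) = 4.57 × 10^32 m/s².
Convert the energy scale: 4.70 keV = 4.70 × 10^-6 GeV.
Result: 4.70 × 10^-6 × 4.57 × 10^32 = 2.15 × 10^27 m/s².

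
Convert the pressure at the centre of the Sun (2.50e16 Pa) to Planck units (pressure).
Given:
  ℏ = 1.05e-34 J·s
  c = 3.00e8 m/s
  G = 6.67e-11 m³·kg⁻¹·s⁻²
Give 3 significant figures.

5.34e-98

Planck pressure: p_P = c⁷/(ℏG²) = 4.68e113 Pa.
2.50e16 / 4.68e113 = 5.34e-98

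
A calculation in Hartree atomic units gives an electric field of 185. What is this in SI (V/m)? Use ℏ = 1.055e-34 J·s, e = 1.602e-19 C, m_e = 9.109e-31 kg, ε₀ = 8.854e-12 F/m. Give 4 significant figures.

One atomic unit of electric field: E_au = E_h/(e a₀) = m_e²e⁵/((4πε₀)³ℏ⁴) = 5.131e11 V/m.
185 × 5.131e11 V/m = 9.492e13 V/m

9.492e13 V/m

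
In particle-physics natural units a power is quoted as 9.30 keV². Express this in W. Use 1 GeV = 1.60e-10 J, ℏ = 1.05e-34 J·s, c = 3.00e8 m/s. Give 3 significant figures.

2.27e3 W

Power is [E]/[T] = [E]²/ℏ.
1 GeV² → 1/ℏ × (1 GeV in J)² = 2.44e14 W.
Convert the energy scale: 9.30 keV² = 9.30e-12 GeV².
Result: 9.30e-12 × 2.44e14 = 2.27e3 W.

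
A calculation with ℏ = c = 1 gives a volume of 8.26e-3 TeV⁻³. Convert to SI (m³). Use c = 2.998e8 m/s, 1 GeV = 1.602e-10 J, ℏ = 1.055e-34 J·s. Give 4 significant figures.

Volume is [L]³ = [E]⁻³·(ℏc)³.
1 GeV⁻³ → (ℏc)³ × (1 GeV in J)⁻³ = 7.696e-48 m³.
Convert the energy scale: 8.26e-3 TeV⁻³ = 8.26e-12 GeV⁻³.
Result: 8.26e-12 × 7.696e-48 = 6.357e-59 m³.

6.357e-59 m³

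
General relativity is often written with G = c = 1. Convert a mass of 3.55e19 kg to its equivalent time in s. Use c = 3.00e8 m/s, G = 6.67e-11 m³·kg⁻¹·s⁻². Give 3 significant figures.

8.77e-17 s

Mass → time via G/c³.
3.55e19 kg × (G/c³) = 8.77e-17 s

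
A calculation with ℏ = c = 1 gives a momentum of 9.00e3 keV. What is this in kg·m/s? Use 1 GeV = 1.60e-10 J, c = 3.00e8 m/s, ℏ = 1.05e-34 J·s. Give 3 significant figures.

Momentum is [E]/c; divide by c.
1 GeV → 1/c × (1 GeV in J) = 5.33e-19 kg·m/s.
Convert the energy scale: 9.00e3 keV = 9.00e-3 GeV.
Result: 9.00e-3 × 5.33e-19 = 4.80e-21 kg·m/s.

4.80e-21 kg·m/s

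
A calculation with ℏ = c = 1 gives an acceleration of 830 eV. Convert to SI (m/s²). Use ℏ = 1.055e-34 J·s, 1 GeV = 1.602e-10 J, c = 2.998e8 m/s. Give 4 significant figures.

3.779e26 m/s²

Acceleration is [L]/[T]² = c·[E]/ℏ.
1 GeV → c/ℏ × (1 GeV in J) = 4.552e32 m/s².
Convert the energy scale: 830 eV = 8.30e-7 GeV.
Result: 8.30e-7 × 4.552e32 = 3.779e26 m/s².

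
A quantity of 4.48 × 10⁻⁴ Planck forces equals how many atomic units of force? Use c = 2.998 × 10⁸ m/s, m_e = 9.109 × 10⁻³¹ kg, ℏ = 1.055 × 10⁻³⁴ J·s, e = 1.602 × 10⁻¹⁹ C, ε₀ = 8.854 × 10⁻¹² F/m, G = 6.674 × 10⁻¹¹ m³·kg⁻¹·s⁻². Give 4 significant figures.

6.597 × 10⁴⁷

Planck force: F_P = c⁴/G = 1.210 × 10⁴⁴ N
atomic unit of force: F_au = E_h/a₀ = m_e²e⁶/((4πε₀)³ℏ⁴) = 8.220 × 10⁻⁸ N
4.48 × 10⁻⁴ × 1.210 × 10⁴⁴ / 8.220 × 10⁻⁸ = 6.597 × 10⁴⁷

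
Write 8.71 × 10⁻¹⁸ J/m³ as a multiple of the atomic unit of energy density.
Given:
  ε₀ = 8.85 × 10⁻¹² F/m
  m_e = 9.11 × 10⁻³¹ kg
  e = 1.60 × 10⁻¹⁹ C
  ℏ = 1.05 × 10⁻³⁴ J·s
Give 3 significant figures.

2.89 × 10⁻³¹

atomic unit of energy density: u_au = E_h/a₀³ = m_e⁴e¹⁰/((4πε₀)⁵ℏ⁸) = 3.01 × 10¹³ J/m³.
8.71 × 10⁻¹⁸ / 3.01 × 10¹³ = 2.89 × 10⁻³¹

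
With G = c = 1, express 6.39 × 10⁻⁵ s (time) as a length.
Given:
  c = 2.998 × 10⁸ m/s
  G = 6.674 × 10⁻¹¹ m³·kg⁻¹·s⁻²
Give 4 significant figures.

Time → length via c.
6.39 × 10⁻⁵ s × (c) = 1.916 × 10⁴ m

1.916 × 10⁴ m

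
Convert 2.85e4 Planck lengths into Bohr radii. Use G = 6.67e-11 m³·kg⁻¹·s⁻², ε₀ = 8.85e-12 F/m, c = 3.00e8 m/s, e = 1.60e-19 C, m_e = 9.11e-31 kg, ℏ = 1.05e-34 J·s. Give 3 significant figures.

8.73e-21

Planck length: ℓ_P = √(ℏG/c³) = 1.61e-35 m
Bohr radius: a₀ = 4πε₀ℏ²/(m_e e²) = 5.26e-11 m
2.85e4 × 1.61e-35 / 5.26e-11 = 8.73e-21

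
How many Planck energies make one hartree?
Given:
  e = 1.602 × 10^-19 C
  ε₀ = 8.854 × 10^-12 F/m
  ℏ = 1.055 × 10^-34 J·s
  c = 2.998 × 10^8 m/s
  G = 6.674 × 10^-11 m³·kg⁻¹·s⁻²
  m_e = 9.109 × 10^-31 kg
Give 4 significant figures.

hartree: E_h = m_e e⁴/(4πε₀ℏ)² = 4.354 × 10^-18 J
Planck energy: E_P = √(ℏc⁵/G) = 1.957 × 10^9 J
ratio = 4.354 × 10^-18 / 1.957 × 10^9 = 2.225 × 10^-27

2.225 × 10^-27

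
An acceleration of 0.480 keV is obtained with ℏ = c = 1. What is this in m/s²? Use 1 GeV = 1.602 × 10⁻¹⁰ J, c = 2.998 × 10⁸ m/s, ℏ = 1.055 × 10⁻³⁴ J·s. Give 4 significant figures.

2.185 × 10²⁶ m/s²

Acceleration is [L]/[T]² = c·[E]/ℏ.
1 GeV → c/ℏ × (1 GeV in J) = 4.552 × 10³² m/s².
Convert the energy scale: 0.480 keV = 4.80 × 10⁻⁷ GeV.
Result: 4.80 × 10⁻⁷ × 4.552 × 10³² = 2.185 × 10²⁶ m/s².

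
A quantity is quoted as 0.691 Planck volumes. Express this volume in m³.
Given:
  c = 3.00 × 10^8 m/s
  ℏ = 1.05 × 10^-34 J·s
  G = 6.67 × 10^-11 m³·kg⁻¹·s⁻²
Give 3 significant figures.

One Planck volume: V_P = (ℏG/c³)^(3/2) = 4.18 × 10^-105 m³.
0.691 × 4.18 × 10^-105 m³ = 2.89 × 10^-105 m³

2.89 × 10^-105 m³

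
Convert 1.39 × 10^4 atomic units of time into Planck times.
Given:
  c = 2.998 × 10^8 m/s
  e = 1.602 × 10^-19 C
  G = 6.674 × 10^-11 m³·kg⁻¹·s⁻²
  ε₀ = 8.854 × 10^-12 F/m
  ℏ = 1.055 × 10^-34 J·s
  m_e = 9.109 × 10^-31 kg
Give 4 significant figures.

atomic unit of time: τ_au = (4πε₀)²ℏ³/(m_e e⁴) = 2.423 × 10^-17 s
Planck time: t_P = √(ℏG/c⁵) = 5.392 × 10^-44 s
1.39 × 10^4 × 2.423 × 10^-17 / 5.392 × 10^-44 = 6.246 × 10^30

6.246 × 10^30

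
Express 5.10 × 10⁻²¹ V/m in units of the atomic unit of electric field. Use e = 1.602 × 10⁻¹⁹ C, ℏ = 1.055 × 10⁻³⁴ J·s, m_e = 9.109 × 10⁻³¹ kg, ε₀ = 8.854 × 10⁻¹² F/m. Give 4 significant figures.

atomic unit of electric field: E_au = E_h/(e a₀) = m_e²e⁵/((4πε₀)³ℏ⁴) = 5.131 × 10¹¹ V/m.
5.10 × 10⁻²¹ / 5.131 × 10¹¹ = 9.940 × 10⁻³³

9.940 × 10⁻³³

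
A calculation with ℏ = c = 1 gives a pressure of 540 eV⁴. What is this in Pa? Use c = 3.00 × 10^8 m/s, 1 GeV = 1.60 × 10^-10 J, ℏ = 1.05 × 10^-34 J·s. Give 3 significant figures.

Pressure is [E]/[L]³ = [E]⁴/(ℏc)³.
1 GeV⁴ → 1/(ℏc)³ × (1 GeV in J)⁴ = 2.10 × 10^37 Pa.
Convert the energy scale: 540 eV⁴ = 5.40 × 10^-34 GeV⁴.
Result: 5.40 × 10^-34 × 2.10 × 10^37 = 1.13 × 10^4 Pa.

1.13 × 10^4 Pa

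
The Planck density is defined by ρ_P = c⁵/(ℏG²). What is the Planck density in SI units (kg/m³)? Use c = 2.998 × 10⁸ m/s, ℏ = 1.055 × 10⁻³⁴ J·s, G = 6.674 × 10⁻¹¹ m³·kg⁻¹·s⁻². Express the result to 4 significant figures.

5.154 × 10⁹⁶ kg/m³

ρ_P = c⁵/(ℏG²)
  = 2.422 × 10⁴² / 4.699 × 10⁻⁵⁵
  = 5.154 × 10⁹⁶ kg/m³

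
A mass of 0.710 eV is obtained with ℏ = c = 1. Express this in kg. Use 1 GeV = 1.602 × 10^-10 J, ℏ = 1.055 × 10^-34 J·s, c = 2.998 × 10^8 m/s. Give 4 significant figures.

1.265 × 10^-36 kg

Mass is [E]/c²; divide by c².
1 GeV → 1/c² × (1 GeV in J) = 1.782 × 10^-27 kg.
Convert the energy scale: 0.710 eV = 7.10 × 10^-10 GeV.
Result: 7.10 × 10^-10 × 1.782 × 10^-27 = 1.265 × 10^-36 kg.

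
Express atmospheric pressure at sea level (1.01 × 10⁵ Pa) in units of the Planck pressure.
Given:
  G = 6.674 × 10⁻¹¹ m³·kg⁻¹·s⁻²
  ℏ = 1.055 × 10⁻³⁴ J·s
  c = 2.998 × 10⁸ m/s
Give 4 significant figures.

Planck pressure: p_P = c⁷/(ℏG²) = 4.632 × 10¹¹³ Pa.
1.01 × 10⁵ / 4.632 × 10¹¹³ = 2.180 × 10⁻¹⁰⁹

2.180 × 10⁻¹⁰⁹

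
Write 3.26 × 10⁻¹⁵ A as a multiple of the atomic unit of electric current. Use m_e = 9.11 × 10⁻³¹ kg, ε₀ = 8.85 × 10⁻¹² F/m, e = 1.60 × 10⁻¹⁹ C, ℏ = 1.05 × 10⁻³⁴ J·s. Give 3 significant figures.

atomic unit of electric current: I_au = e E_h/ℏ = m_e e⁵/((4πε₀)²ℏ³) = 6.67 × 10⁻³ A.
3.26 × 10⁻¹⁵ / 6.67 × 10⁻³ = 4.89 × 10⁻¹³

4.89 × 10⁻¹³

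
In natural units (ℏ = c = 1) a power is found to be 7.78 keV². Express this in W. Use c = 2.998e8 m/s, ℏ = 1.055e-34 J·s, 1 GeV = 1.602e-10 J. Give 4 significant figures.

1.893e3 W

Power is [E]/[T] = [E]²/ℏ.
1 GeV² → 1/ℏ × (1 GeV in J)² = 2.433e14 W.
Convert the energy scale: 7.78 keV² = 7.78e-12 GeV².
Result: 7.78e-12 × 2.433e14 = 1.893e3 W.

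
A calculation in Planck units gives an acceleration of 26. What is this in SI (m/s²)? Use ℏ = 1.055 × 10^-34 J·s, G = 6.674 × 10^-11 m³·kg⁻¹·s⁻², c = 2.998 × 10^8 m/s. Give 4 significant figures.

One Planck acceleration: a_P = √(c⁷/(ℏG)) = 5.560 × 10^51 m/s².
26 × 5.560 × 10^51 m/s² = 1.446 × 10^53 m/s²

1.446 × 10^53 m/s²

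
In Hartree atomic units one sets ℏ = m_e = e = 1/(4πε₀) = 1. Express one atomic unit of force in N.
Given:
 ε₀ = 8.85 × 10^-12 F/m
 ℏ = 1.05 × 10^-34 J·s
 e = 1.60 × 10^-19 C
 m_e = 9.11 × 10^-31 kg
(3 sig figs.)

8.33 × 10^-8 N

F_au = E_h/a₀ = m_e²e⁶/((4πε₀)³ℏ⁴)
E_h = 4.38 × 10^-18 J
a₀ = 5.26 × 10^-11 m
E_h/a₀ = 8.33 × 10^-8 N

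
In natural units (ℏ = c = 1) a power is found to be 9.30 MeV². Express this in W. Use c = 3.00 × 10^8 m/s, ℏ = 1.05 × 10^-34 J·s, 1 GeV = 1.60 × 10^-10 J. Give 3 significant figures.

2.27 × 10^9 W

Power is [E]/[T] = [E]²/ℏ.
1 GeV² → 1/ℏ × (1 GeV in J)² = 2.44 × 10^14 W.
Convert the energy scale: 9.30 MeV² = 9.30 × 10^-6 GeV².
Result: 9.30 × 10^-6 × 2.44 × 10^14 = 2.27 × 10^9 W.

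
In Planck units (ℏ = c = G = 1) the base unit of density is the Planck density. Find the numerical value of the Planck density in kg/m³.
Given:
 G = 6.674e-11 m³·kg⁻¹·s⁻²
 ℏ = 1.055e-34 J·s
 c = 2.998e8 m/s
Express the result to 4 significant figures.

ρ_P = c⁵/(ℏG²)
  = 2.422e42 / 4.699e-55
  = 5.154e96 kg/m³

5.154e96 kg/m³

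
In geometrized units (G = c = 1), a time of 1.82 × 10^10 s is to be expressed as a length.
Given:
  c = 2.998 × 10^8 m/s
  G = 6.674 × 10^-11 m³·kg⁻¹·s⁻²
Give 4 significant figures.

Time → length via c.
1.82 × 10^10 s × (c) = 5.456 × 10^18 m

5.456 × 10^18 m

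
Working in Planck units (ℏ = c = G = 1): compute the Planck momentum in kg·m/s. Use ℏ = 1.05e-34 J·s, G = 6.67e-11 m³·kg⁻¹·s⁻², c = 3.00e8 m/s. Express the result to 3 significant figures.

6.52 kg·m/s

From ℏ = c = G = 1 the momentum scale is p_P = √(ℏc³/G).
  = √(42.5)
  = 6.52 kg·m/s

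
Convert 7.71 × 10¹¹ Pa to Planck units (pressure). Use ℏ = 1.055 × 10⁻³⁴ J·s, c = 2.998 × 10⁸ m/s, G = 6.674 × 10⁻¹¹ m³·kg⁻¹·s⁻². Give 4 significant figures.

1.664 × 10⁻¹⁰²

Planck pressure: p_P = c⁷/(ℏG²) = 4.632 × 10¹¹³ Pa.
7.71 × 10¹¹ / 4.632 × 10¹¹³ = 1.664 × 10⁻¹⁰²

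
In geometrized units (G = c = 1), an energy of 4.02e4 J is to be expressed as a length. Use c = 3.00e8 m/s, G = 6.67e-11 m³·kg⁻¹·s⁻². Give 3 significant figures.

Energy → length via G/c⁴.
4.02e4 J × (G/c⁴) = 3.31e-40 m

3.31e-40 m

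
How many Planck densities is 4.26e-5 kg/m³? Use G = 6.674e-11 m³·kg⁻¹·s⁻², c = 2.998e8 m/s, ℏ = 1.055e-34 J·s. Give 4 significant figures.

8.266e-102

Planck density: ρ_P = c⁵/(ℏG²) = 5.154e96 kg/m³.
4.26e-5 / 5.154e96 = 8.266e-102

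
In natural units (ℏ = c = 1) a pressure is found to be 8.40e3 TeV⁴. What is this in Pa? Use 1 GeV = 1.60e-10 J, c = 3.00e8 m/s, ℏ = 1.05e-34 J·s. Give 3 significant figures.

1.76e53 Pa

Pressure is [E]/[L]³ = [E]⁴/(ℏc)³.
1 GeV⁴ → 1/(ℏc)³ × (1 GeV in J)⁴ = 2.10e37 Pa.
Convert the energy scale: 8.40e3 TeV⁴ = 8.40e15 GeV⁴.
Result: 8.40e15 × 2.10e37 = 1.76e53 Pa.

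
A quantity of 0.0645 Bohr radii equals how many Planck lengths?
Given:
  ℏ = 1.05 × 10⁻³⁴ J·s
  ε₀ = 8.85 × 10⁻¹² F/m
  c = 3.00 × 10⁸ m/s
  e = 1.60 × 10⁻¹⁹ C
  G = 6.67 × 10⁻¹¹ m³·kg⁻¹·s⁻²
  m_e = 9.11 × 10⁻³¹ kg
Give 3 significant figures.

Bohr radius: a₀ = 4πε₀ℏ²/(m_e e²) = 5.26 × 10⁻¹¹ m
Planck length: ℓ_P = √(ℏG/c³) = 1.61 × 10⁻³⁵ m
0.0645 × 5.26 × 10⁻¹¹ / 1.61 × 10⁻³⁵ = 2.11 × 10²³

2.11 × 10²³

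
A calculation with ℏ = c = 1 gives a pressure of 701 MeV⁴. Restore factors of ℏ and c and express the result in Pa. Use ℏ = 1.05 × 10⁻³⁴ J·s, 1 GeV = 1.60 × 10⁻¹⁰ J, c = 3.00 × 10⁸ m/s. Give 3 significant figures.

Pressure is [E]/[L]³ = [E]⁴/(ℏc)³.
1 GeV⁴ → 1/(ℏc)³ × (1 GeV in J)⁴ = 2.10 × 10³⁷ Pa.
Convert the energy scale: 701 MeV⁴ = 7.01 × 10⁻¹⁰ GeV⁴.
Result: 7.01 × 10⁻¹⁰ × 2.10 × 10³⁷ = 1.47 × 10²⁸ Pa.

1.47 × 10²⁸ Pa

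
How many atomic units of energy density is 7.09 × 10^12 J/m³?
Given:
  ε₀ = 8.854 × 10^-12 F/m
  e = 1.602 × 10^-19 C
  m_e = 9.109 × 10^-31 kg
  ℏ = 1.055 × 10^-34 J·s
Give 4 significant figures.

atomic unit of energy density: u_au = E_h/a₀³ = m_e⁴e¹⁰/((4πε₀)⁵ℏ⁸) = 2.929 × 10^13 J/m³.
7.09 × 10^12 / 2.929 × 10^13 = 0.2420

0.2420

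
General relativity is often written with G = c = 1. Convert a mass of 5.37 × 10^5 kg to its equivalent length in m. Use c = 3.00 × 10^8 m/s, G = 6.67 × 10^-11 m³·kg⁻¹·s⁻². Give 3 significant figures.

In G = c = 1 units mass has dimensions of length; the conversion factor is G/c².
5.37 × 10^5 kg × (G/c²) = 3.98 × 10^-22 m

3.98 × 10^-22 m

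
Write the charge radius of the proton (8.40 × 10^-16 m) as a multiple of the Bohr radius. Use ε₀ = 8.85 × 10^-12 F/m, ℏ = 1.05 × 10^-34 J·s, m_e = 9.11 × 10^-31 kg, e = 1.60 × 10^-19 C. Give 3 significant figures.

Bohr radius: a₀ = 4πε₀ℏ²/(m_e e²) = 5.26 × 10^-11 m.
8.40 × 10^-16 / 5.26 × 10^-11 = 1.60 × 10^-5

1.60 × 10^-5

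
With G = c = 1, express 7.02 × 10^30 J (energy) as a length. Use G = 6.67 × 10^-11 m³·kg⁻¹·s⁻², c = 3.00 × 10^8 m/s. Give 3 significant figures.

5.78 × 10^-14 m

Energy → length via G/c⁴.
7.02 × 10^30 J × (G/c⁴) = 5.78 × 10^-14 m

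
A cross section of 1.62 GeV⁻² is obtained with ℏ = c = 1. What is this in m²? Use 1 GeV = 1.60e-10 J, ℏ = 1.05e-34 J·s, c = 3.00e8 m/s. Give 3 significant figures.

Area is [L]² = [E]⁻²·(ℏc)²; restore (ℏc)².
1 GeV⁻² → (ℏc)² × (1 GeV in J)⁻² = 3.88e-32 m².
Result: 1.62 × 3.88e-32 = 6.28e-32 m².

6.28e-32 m²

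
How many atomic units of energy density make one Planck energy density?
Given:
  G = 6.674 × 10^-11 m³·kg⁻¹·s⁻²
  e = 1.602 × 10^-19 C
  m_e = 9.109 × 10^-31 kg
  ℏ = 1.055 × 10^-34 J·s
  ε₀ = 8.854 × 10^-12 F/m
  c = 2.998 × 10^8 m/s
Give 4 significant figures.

Planck energy density: u_P = c⁷/(ℏG²) = 4.632 × 10^113 J/m³
atomic unit of energy density: u_au = E_h/a₀³ = m_e⁴e¹⁰/((4πε₀)⁵ℏ⁸) = 2.929 × 10^13 J/m³
ratio = 4.632 × 10^113 / 2.929 × 10^13 = 1.581 × 10^100

1.581 × 10^100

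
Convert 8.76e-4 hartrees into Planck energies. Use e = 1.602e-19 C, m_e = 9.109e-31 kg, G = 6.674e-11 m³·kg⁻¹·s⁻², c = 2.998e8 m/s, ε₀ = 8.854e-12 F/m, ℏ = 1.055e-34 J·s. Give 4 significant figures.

hartree: E_h = m_e e⁴/(4πε₀ℏ)² = 4.354e-18 J
Planck energy: E_P = √(ℏc⁵/G) = 1.957e9 J
8.76e-4 × 4.354e-18 / 1.957e9 = 1.949e-30

1.949e-30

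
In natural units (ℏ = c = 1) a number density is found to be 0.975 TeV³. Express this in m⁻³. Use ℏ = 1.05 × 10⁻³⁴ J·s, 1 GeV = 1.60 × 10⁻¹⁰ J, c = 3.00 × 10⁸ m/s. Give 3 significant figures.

Number density is [L]⁻³ = [E]³/(ℏc)³.
1 GeV³ → 1/(ℏc)³ × (1 GeV in J)³ = 1.31 × 10⁴⁷ m⁻³.
Convert the energy scale: 0.975 TeV³ = 9.75 × 10⁸ GeV³.
Result: 9.75 × 10⁸ × 1.31 × 10⁴⁷ = 1.28 × 10⁵⁶ m⁻³.

1.28 × 10⁵⁶ m⁻³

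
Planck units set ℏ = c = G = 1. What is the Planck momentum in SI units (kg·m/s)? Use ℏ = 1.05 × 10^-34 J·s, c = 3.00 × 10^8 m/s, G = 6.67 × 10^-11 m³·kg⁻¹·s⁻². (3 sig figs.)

6.52 kg·m/s

The unique combination of the constants set to 1 with dimensions of momentum is p_P = √(ℏc³/G).
  = √(42.5)
  = 6.52 kg·m/s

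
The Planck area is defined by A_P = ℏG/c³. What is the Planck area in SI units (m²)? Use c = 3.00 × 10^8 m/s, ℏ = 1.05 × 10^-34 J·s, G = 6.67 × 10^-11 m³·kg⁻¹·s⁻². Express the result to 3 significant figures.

2.59 × 10^-70 m²

A_P = ℏG/c³
  = 7.00 × 10^-45 / 2.70 × 10^25
  = 2.59 × 10^-70 m²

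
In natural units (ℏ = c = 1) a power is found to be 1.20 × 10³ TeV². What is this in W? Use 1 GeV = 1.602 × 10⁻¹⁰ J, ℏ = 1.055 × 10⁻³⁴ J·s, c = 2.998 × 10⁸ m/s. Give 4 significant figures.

2.919 × 10²³ W

Power is [E]/[T] = [E]²/ℏ.
1 GeV² → 1/ℏ × (1 GeV in J)² = 2.433 × 10¹⁴ W.
Convert the energy scale: 1.20 × 10³ TeV² = 1.20 × 10⁹ GeV².
Result: 1.20 × 10⁹ × 2.433 × 10¹⁴ = 2.919 × 10²³ W.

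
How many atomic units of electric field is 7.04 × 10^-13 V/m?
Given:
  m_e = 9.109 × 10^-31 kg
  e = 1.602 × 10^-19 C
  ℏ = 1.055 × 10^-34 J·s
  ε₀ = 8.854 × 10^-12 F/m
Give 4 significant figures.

1.372 × 10^-24

atomic unit of electric field: E_au = E_h/(e a₀) = m_e²e⁵/((4πε₀)³ℏ⁴) = 5.131 × 10^11 V/m.
7.04 × 10^-13 / 5.131 × 10^11 = 1.372 × 10^-24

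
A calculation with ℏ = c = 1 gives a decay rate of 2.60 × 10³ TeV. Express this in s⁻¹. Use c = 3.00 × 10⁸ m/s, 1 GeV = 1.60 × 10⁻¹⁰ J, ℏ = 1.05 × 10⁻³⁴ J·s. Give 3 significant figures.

A rate is [E]/ℏ; divide by ℏ.
1 GeV → 1/ℏ × (1 GeV in J) = 1.52 × 10²⁴ s⁻¹.
Convert the energy scale: 2.60 × 10³ TeV = 2.60 × 10⁶ GeV.
Result: 2.60 × 10⁶ × 1.52 × 10²⁴ = 3.96 × 10³⁰ s⁻¹.

3.96 × 10³⁰ s⁻¹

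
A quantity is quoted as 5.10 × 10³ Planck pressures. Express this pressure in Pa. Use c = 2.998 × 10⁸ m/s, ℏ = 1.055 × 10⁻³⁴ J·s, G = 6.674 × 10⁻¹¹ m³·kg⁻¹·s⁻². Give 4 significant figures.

2.362 × 10¹¹⁷ Pa

One Planck pressure: p_P = c⁷/(ℏG²) = 4.632 × 10¹¹³ Pa.
5.10 × 10³ × 4.632 × 10¹¹³ Pa = 2.362 × 10¹¹⁷ Pa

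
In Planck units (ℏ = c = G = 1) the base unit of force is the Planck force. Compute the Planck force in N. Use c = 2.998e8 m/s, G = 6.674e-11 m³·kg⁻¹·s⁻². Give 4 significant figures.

F_P = c⁴/G
  = 8.078e33 / 6.674e-11
  = 1.210e44 N

1.210e44 N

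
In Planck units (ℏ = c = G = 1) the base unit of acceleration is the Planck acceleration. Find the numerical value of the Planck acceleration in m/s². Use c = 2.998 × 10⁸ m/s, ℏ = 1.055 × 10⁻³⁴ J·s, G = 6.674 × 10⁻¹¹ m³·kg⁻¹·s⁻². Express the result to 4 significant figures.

a_P = √(c⁷/(ℏG))
  = √(3.092 × 10¹⁰³)
  = 5.560 × 10⁵¹ m/s²

5.560 × 10⁵¹ m/s²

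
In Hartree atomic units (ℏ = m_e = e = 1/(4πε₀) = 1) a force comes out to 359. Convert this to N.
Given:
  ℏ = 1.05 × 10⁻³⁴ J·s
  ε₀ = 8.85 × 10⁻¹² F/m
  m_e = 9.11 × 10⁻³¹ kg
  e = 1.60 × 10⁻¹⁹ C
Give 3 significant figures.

One atomic unit of force: F_au = E_h/a₀ = m_e²e⁶/((4πε₀)³ℏ⁴) = 8.33 × 10⁻⁸ N.
359 × 8.33 × 10⁻⁸ N = 2.99 × 10⁻⁵ N

2.99 × 10⁻⁵ N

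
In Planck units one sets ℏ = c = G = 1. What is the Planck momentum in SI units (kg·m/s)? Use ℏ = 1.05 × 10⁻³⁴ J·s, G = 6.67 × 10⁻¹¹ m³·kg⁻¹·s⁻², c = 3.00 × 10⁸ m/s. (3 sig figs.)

p_P = √(ℏc³/G)
  = √(42.5)
  = 6.52 kg·m/s

6.52 kg·m/s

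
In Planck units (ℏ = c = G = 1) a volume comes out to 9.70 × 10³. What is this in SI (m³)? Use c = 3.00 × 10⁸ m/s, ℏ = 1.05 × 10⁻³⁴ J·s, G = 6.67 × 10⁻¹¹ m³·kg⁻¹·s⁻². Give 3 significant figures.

4.05 × 10⁻¹⁰¹ m³

One Planck volume: V_P = (ℏG/c³)^(3/2) = 4.18 × 10⁻¹⁰⁵ m³.
9.70 × 10³ × 4.18 × 10⁻¹⁰⁵ m³ = 4.05 × 10⁻¹⁰¹ m³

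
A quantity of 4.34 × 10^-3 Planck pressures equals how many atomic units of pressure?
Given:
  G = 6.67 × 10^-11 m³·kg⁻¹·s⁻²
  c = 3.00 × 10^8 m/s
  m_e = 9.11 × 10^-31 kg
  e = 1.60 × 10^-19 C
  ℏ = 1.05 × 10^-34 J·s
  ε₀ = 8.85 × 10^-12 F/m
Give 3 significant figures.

Planck pressure: p_P = c⁷/(ℏG²) = 4.68 × 10^113 Pa
atomic unit of pressure: P_au = E_h/a₀³ = m_e⁴e¹⁰/((4πε₀)⁵ℏ⁸) = 3.01 × 10^13 Pa
4.34 × 10^-3 × 4.68 × 10^113 / 3.01 × 10^13 = 6.74 × 10^97

6.74 × 10^97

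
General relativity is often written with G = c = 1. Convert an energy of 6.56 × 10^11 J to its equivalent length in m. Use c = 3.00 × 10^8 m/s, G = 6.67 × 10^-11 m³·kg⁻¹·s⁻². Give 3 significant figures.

Energy → length via G/c⁴.
6.56 × 10^11 J × (G/c⁴) = 5.40 × 10^-33 m

5.40 × 10^-33 m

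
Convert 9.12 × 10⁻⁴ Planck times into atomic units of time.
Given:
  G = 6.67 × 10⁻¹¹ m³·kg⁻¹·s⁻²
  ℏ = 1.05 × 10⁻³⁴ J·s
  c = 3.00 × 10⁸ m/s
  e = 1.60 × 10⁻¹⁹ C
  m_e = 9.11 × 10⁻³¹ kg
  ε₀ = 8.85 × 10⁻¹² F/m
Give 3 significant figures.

2.04 × 10⁻³⁰

Planck time: t_P = √(ℏG/c⁵) = 5.37 × 10⁻⁴⁴ s
atomic unit of time: τ_au = (4πε₀)²ℏ³/(m_e e⁴) = 2.40 × 10⁻¹⁷ s
9.12 × 10⁻⁴ × 5.37 × 10⁻⁴⁴ / 2.40 × 10⁻¹⁷ = 2.04 × 10⁻³⁰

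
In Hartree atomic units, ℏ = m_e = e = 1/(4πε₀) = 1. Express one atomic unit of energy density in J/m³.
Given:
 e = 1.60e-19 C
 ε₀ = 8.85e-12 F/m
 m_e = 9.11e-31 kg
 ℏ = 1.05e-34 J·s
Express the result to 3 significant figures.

3.01e13 J/m³

Dimensional analysis gives u_au = E_h/a₀³ = m_e⁴e¹⁰/((4πε₀)⁵ℏ⁸).
E_h = 4.38e-18 J
a₀ = 5.26e-11 m
E_h/a₀³ = 3.01e13 J/m³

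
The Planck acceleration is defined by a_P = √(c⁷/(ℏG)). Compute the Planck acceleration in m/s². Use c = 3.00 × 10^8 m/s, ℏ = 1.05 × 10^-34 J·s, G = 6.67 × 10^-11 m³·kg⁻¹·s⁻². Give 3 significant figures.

a_P = √(c⁷/(ℏG))
  = √(3.12 × 10^103)
  = 5.59 × 10^51 m/s²

5.59 × 10^51 m/s²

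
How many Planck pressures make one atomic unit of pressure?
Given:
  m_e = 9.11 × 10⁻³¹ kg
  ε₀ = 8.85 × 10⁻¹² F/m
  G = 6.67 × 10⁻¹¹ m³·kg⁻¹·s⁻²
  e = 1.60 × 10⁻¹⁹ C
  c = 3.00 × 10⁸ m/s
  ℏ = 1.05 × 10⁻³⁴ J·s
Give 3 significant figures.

atomic unit of pressure: P_au = E_h/a₀³ = m_e⁴e¹⁰/((4πε₀)⁵ℏ⁸) = 3.01 × 10¹³ Pa
Planck pressure: p_P = c⁷/(ℏG²) = 4.68 × 10¹¹³ Pa
ratio = 3.01 × 10¹³ / 4.68 × 10¹¹³ = 6.44 × 10⁻¹⁰¹

6.44 × 10⁻¹⁰¹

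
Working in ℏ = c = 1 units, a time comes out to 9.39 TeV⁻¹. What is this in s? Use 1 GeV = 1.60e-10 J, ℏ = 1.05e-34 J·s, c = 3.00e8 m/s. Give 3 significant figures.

6.16e-27 s

A time is [E]⁻¹ in ℏ=c=1; restore one factor of ℏ.
1 GeV⁻¹ → ℏ × (1 GeV in J)⁻¹ = 6.56e-25 s.
Convert the energy scale: 9.39 TeV⁻¹ = 9.39e-3 GeV⁻¹.
Result: 9.39e-3 × 6.56e-25 = 6.16e-27 s.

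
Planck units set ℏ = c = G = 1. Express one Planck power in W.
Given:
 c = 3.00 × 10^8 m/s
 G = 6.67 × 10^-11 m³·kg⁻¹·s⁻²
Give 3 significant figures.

3.64 × 10^52 W

The unique combination of the constants set to 1 with dimensions of power is P_P = c⁵/G.
  = 2.43 × 10^42 / 6.67 × 10^-11
  = 3.64 × 10^52 W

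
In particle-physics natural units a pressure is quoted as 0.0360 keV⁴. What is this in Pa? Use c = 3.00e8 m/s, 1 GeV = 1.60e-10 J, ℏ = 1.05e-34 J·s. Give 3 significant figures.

7.55e11 Pa

Pressure is [E]/[L]³ = [E]⁴/(ℏc)³.
1 GeV⁴ → 1/(ℏc)³ × (1 GeV in J)⁴ = 2.10e37 Pa.
Convert the energy scale: 0.0360 keV⁴ = 3.60e-26 GeV⁴.
Result: 3.60e-26 × 2.10e37 = 7.55e11 Pa.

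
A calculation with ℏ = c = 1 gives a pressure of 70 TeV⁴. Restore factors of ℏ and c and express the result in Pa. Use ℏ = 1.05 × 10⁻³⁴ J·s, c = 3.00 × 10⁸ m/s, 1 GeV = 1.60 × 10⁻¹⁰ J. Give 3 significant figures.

1.47 × 10⁵¹ Pa

Pressure is [E]/[L]³ = [E]⁴/(ℏc)³.
1 GeV⁴ → 1/(ℏc)³ × (1 GeV in J)⁴ = 2.10 × 10³⁷ Pa.
Convert the energy scale: 70 TeV⁴ = 7.00 × 10¹³ GeV⁴.
Result: 7.00 × 10¹³ × 2.10 × 10³⁷ = 1.47 × 10⁵¹ Pa.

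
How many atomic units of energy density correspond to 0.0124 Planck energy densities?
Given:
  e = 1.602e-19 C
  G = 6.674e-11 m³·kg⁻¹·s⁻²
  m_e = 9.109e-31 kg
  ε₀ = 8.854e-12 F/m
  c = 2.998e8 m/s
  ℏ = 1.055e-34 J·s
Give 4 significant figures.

1.961e98

Planck energy density: u_P = c⁷/(ℏG²) = 4.632e113 J/m³
atomic unit of energy density: u_au = E_h/a₀³ = m_e⁴e¹⁰/((4πε₀)⁵ℏ⁸) = 2.929e13 J/m³
0.0124 × 4.632e113 / 2.929e13 = 1.961e98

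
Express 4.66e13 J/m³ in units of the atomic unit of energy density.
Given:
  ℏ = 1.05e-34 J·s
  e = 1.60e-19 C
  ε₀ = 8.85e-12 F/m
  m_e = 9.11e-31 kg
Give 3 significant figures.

atomic unit of energy density: u_au = E_h/a₀³ = m_e⁴e¹⁰/((4πε₀)⁵ℏ⁸) = 3.01e13 J/m³.
4.66e13 / 3.01e13 = 1.55

1.55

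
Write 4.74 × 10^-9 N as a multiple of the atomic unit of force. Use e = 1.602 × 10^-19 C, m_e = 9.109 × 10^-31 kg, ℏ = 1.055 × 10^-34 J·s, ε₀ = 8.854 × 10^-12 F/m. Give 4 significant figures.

0.05767

atomic unit of force: F_au = E_h/a₀ = m_e²e⁶/((4πε₀)³ℏ⁴) = 8.220 × 10^-8 N.
4.74 × 10^-9 / 8.220 × 10^-8 = 0.05767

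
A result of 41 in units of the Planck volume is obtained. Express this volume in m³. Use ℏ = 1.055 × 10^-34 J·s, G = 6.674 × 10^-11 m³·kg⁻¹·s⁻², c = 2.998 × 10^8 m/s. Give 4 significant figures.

One Planck volume: V_P = (ℏG/c³)^(3/2) = 4.224 × 10^-105 m³.
41 × 4.224 × 10^-105 m³ = 1.732 × 10^-103 m³

1.732 × 10^-103 m³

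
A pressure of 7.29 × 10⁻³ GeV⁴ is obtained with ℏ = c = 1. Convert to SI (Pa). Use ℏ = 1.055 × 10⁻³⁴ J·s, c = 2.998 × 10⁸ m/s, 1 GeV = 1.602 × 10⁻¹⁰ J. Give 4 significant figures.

1.517 × 10³⁵ Pa

Pressure is [E]/[L]³ = [E]⁴/(ℏc)³.
1 GeV⁴ → 1/(ℏc)³ × (1 GeV in J)⁴ = 2.082 × 10³⁷ Pa.
Result: 7.29 × 10⁻³ × 2.082 × 10³⁷ = 1.517 × 10³⁵ Pa.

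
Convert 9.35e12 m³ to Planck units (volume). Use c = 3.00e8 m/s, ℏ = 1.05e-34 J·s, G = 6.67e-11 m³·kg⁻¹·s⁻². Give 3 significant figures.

Planck volume: V_P = (ℏG/c³)^(3/2) = 4.18e-105 m³.
9.35e12 / 4.18e-105 = 2.24e117

2.24e117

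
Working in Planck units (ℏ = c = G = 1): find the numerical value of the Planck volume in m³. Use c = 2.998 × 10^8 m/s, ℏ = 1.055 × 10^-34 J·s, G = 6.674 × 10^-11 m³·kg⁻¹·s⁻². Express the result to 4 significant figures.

Dimensional analysis gives V_P = (ℏG/c³)^(3/2).
  = √(1.784 × 10^-209)
  = 4.224 × 10^-105 m³

4.224 × 10^-105 m³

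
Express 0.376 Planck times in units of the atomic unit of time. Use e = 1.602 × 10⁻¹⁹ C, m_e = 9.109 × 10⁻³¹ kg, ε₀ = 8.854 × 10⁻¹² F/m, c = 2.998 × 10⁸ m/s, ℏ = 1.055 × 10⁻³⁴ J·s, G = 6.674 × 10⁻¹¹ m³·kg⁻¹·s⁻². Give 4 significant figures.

8.367 × 10⁻²⁸

Planck time: t_P = √(ℏG/c⁵) = 5.392 × 10⁻⁴⁴ s
atomic unit of time: τ_au = (4πε₀)²ℏ³/(m_e e⁴) = 2.423 × 10⁻¹⁷ s
0.376 × 5.392 × 10⁻⁴⁴ / 2.423 × 10⁻¹⁷ = 8.367 × 10⁻²⁸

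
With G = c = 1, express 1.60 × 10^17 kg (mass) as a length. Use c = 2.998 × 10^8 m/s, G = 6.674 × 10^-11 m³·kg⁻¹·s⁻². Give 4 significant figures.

1.188 × 10^-10 m

In G = c = 1 units mass has dimensions of length; the conversion factor is G/c².
1.60 × 10^17 kg × (G/c²) = 1.188 × 10^-10 m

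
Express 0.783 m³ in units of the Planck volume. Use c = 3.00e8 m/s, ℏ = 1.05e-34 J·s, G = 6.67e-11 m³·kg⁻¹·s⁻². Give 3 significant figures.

1.87e104

Planck volume: V_P = (ℏG/c³)^(3/2) = 4.18e-105 m³.
0.783 / 4.18e-105 = 1.87e104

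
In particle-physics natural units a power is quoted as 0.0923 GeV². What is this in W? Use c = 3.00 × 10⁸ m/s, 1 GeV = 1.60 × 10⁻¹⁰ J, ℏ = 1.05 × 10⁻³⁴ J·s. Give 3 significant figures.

Power is [E]/[T] = [E]²/ℏ.
1 GeV² → 1/ℏ × (1 GeV in J)² = 2.44 × 10¹⁴ W.
Result: 0.0923 × 2.44 × 10¹⁴ = 2.25 × 10¹³ W.

2.25 × 10¹³ W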